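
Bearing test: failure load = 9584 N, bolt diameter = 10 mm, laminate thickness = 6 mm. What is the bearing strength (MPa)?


sigma_br = F/(d*h) = 9584/(10*6) = 159.7 MPa

159.7 MPa


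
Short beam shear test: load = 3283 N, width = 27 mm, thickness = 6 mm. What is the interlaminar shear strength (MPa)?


ILSS = 3F/(4bh) = 3*3283/(4*27*6) = 15.2 MPa

15.2 MPa


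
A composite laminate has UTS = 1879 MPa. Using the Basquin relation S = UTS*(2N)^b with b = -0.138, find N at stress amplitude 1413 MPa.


N = 0.5 * (S/UTS)^(1/b) = 0.5 * (1413/1879)^(1/-0.138) = 3.9442 cycles

3.9442 cycles


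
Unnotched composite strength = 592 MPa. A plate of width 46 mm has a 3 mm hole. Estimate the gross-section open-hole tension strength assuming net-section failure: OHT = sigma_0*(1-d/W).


OHT = sigma_0*(1-d/W) = 592*(1-3/46) = 553.4 MPa

553.4 MPa


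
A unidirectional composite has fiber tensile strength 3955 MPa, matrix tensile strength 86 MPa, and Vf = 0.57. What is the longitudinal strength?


sigma_1 = sigma_f*Vf + sigma_m*(1-Vf) = 3955*0.57 + 86*0.43 = 2291.3 MPa

2291.3 MPa


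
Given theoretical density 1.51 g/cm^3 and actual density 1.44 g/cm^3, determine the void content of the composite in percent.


Void% = (rho_theo - rho_actual)/rho_theo * 100 = (1.51 - 1.44)/1.51 * 100 = 4.64%

4.64%


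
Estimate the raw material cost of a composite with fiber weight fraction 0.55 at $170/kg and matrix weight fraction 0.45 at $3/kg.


Cost = cost_f*Wf + cost_m*Wm = 170*0.55 + 3*0.45 = $94.85/kg

$94.85/kg


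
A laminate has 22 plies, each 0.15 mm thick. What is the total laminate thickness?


h = n * t_ply = 22 * 0.15 = 3.3 mm

3.3 mm


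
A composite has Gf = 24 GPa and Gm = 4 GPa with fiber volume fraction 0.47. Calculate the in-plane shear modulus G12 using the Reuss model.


1/G12 = Vf/Gf + (1-Vf)/Gm = 0.47/24 + 0.53/4
G12 = 6.58 GPa

6.58 GPa


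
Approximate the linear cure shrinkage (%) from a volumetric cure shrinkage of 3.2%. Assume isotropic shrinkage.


Linear shrinkage ≈ vol_shrink/3 = 3.2/3 = 1.067%

1.067%


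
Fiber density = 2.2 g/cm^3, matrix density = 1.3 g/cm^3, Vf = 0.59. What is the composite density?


rho_c = rho_f*Vf + rho_m*(1-Vf) = 2.2*0.59 + 1.3*0.41 = 1.831 g/cm^3

1.831 g/cm^3


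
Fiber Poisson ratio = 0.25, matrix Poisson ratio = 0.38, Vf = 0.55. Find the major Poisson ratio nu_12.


nu_12 = nu_f*Vf + nu_m*(1-Vf) = 0.25*0.55 + 0.38*0.45 = 0.3085

0.3085


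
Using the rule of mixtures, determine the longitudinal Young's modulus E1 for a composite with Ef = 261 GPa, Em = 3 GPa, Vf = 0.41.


E1 = Ef*Vf + Em*(1-Vf) = 261*0.41 + 3*0.59 = 108.78 GPa

108.78 GPa


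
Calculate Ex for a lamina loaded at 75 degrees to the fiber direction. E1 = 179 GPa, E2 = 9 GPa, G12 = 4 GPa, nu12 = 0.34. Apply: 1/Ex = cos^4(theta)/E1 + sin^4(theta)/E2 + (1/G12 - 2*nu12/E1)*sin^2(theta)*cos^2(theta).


cos^4(75) = 0.004487, sin^4(75) = 0.870513, sin^2(75)*cos^2(75) = 0.0625
1/G12 - 2*nu12/E1 = 1/4 - 2*0.34/179 = 0.246201 GPa^-1
1/Ex = 0.004487/179 + 0.870513/9 + 0.246201*0.0625 = 0.1121363 GPa^-1
Ex = 8.92 GPa

8.92 GPa


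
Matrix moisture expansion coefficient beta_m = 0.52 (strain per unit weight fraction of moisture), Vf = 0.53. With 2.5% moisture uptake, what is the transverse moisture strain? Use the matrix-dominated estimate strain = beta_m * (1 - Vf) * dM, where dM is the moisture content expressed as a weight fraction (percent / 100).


dM = 2.5/100 = 0.025
strain = beta_m * (1-Vf) * dM = 0.52 * 0.47 * 0.025 = 0.00611

0.00611


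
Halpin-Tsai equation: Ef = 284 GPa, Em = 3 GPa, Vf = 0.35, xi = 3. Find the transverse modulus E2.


eta = (Ef/Em - 1)/(Ef/Em + xi) = (94.6667 - 1)/(94.6667 + 3) = 0.959
E2 = Em*(1+xi*eta*Vf)/(1-eta*Vf) = 9.06 GPa

9.06 GPa


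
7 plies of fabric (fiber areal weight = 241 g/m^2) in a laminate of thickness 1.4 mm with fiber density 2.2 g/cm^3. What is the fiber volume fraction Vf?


Vf = n * FAW / (rho_f * h * 1000) = 7 * 241 / (2.2 * 1.4 * 1000) = 0.5477

0.5477


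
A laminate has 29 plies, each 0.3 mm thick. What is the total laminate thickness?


h = n * t_ply = 29 * 0.3 = 8.7 mm

8.7 mm


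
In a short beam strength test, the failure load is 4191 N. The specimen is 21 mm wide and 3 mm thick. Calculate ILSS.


ILSS = 3F/(4bh) = 3*4191/(4*21*3) = 49.89 MPa

49.89 MPa


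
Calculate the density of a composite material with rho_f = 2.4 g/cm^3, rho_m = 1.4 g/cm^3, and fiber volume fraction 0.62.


rho_c = rho_f*Vf + rho_m*(1-Vf) = 2.4*0.62 + 1.4*0.38 = 2.02 g/cm^3

2.02 g/cm^3


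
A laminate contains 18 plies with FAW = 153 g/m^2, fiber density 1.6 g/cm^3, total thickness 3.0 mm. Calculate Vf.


Vf = n * FAW / (rho_f * h * 1000) = 18 * 153 / (1.6 * 3.0 * 1000) = 0.5738

0.5738


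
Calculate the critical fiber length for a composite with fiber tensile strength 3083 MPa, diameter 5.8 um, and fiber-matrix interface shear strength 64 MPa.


Lc = sigma_f * d / (2 * tau_i) = 3083 * 5.8 / (2 * 64) = 139.7 um

139.7 um


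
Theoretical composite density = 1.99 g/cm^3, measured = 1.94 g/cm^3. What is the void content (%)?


Void% = (rho_theo - rho_actual)/rho_theo * 100 = (1.99 - 1.94)/1.99 * 100 = 2.51%

2.51%


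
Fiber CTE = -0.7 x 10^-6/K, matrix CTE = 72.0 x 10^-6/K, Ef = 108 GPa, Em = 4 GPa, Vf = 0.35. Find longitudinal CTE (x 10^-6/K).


E1 = Ef*Vf + Em*(1-Vf) = 40.4
alpha_1 = (alpha_f*Ef*Vf + alpha_m*Em*(1-Vf))/E1 = 3.98 x 10^-6/K

3.98 x 10^-6/K


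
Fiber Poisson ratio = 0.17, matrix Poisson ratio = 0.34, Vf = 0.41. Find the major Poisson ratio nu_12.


nu_12 = nu_f*Vf + nu_m*(1-Vf) = 0.17*0.41 + 0.34*0.59 = 0.2703

0.2703


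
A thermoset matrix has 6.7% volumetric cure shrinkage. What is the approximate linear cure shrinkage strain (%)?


Linear shrinkage ≈ vol_shrink/3 = 6.7/3 = 2.233%

2.233%


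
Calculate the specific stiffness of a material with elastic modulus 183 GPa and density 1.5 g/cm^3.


Specific stiffness = E/rho = 183/1.5 = 122.0 GPa/(g/cm^3)

122.0 GPa/(g/cm^3)


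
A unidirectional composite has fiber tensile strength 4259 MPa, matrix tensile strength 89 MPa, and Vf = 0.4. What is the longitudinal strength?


sigma_1 = sigma_f*Vf + sigma_m*(1-Vf) = 4259*0.4 + 89*0.6 = 1757.0 MPa

1757.0 MPa


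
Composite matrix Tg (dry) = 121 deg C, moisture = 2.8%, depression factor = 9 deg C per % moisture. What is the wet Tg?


Tg_wet = Tg_dry - k*moisture = 121 - 9*2.8 = 95.8 deg C

95.8 deg C


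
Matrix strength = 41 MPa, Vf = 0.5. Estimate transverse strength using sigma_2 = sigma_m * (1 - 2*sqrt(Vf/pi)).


factor = 1 - 2*sqrt(0.5/pi) = 0.2021
sigma_2 = 41 * 0.2021 = 8.29 MPa

8.29 MPa


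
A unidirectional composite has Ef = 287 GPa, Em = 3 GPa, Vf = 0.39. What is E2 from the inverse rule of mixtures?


1/E2 = Vf/Ef + (1-Vf)/Em = 0.39/287 + 0.61/3
E2 = 4.89 GPa

4.89 GPa


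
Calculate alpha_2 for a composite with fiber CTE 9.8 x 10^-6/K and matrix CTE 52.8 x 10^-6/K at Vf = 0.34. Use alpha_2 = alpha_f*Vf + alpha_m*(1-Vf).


alpha_2 = alpha_f*Vf + alpha_m*(1-Vf) = 9.8*0.34 + 52.8*0.66 = 38.2 x 10^-6/K

38.2 x 10^-6/K


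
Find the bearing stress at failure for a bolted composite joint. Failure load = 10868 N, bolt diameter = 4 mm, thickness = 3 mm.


sigma_br = F/(d*h) = 10868/(4*3) = 905.7 MPa

905.7 MPa


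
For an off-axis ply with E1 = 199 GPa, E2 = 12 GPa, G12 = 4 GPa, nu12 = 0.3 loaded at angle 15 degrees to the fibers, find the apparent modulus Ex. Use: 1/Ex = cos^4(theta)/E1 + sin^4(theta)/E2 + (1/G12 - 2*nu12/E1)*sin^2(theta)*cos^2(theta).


cos^4(15) = 0.870513, sin^4(15) = 0.004487, sin^2(15)*cos^2(15) = 0.0625
1/G12 - 2*nu12/E1 = 1/4 - 2*0.3/199 = 0.246985 GPa^-1
1/Ex = 0.870513/199 + 0.004487/12 + 0.246985*0.0625 = 0.0201849 GPa^-1
Ex = 49.54 GPa

49.54 GPa


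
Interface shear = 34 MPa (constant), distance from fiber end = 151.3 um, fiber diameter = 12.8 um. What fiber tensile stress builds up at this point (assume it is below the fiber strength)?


Force balance: sigma_f * (pi*d^2/4) = tau * (pi*d) * x  ->  sigma_f = 4 * tau * x / d
sigma_f = 4 * 34 * 151.3 / 12.8 = 1607.6 MPa

1607.6 MPa


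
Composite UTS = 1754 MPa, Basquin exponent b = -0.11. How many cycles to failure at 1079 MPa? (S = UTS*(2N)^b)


N = 0.5 * (S/UTS)^(1/b) = 0.5 * (1079/1754)^(1/-0.11) = 41.4215 cycles

41.4215 cycles


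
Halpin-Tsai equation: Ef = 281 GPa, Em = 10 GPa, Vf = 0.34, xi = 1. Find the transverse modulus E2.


eta = (Ef/Em - 1)/(Ef/Em + xi) = (28.1 - 1)/(28.1 + 1) = 0.9313
E2 = Em*(1+xi*eta*Vf)/(1-eta*Vf) = 19.27 GPa

19.27 GPa


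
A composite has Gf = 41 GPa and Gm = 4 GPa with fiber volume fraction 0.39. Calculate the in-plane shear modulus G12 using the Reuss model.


1/G12 = Vf/Gf + (1-Vf)/Gm = 0.39/41 + 0.61/4
G12 = 6.17 GPa

6.17 GPa


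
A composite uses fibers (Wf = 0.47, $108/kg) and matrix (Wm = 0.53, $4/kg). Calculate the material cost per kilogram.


Cost = cost_f*Wf + cost_m*Wm = 108*0.47 + 4*0.53 = $52.88/kg

$52.88/kg


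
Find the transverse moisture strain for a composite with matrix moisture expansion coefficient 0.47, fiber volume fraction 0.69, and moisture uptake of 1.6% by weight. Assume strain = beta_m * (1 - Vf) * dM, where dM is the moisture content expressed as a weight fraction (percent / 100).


dM = 1.6/100 = 0.016
strain = beta_m * (1-Vf) * dM = 0.47 * 0.31 * 0.016 = 0.0023312

0.0023312


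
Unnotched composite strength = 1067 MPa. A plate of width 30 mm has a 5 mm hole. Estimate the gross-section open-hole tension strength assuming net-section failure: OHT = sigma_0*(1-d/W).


OHT = sigma_0*(1-d/W) = 1067*(1-5/30) = 889.2 MPa

889.2 MPa


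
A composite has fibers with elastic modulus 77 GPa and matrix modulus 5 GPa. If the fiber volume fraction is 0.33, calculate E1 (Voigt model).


E1 = Ef*Vf + Em*(1-Vf) = 77*0.33 + 5*0.67 = 28.76 GPa

28.76 GPa


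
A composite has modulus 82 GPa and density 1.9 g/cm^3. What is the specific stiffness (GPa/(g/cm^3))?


Specific stiffness = E/rho = 82/1.9 = 43.2 GPa/(g/cm^3)

43.2 GPa/(g/cm^3)


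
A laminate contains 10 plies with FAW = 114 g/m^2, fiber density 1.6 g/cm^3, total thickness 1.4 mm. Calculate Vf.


Vf = n * FAW / (rho_f * h * 1000) = 10 * 114 / (1.6 * 1.4 * 1000) = 0.5089

0.5089


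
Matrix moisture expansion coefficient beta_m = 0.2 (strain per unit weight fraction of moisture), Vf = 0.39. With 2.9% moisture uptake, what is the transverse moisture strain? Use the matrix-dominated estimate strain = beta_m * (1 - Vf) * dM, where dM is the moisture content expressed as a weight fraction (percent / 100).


dM = 2.9/100 = 0.029
strain = beta_m * (1-Vf) * dM = 0.2 * 0.61 * 0.029 = 0.003538

0.003538


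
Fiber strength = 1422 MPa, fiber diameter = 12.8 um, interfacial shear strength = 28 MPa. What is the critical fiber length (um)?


Lc = sigma_f * d / (2 * tau_i) = 1422 * 12.8 / (2 * 28) = 325.0 um

325.0 um


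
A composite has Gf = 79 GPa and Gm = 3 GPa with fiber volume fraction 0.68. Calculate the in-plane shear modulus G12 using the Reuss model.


1/G12 = Vf/Gf + (1-Vf)/Gm = 0.68/79 + 0.32/3
G12 = 8.67 GPa

8.67 GPa


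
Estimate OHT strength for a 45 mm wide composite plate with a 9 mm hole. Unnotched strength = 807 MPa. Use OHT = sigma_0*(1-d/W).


OHT = sigma_0*(1-d/W) = 807*(1-9/45) = 645.6 MPa

645.6 MPa


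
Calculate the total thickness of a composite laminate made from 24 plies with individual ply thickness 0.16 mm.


h = n * t_ply = 24 * 0.16 = 3.84 mm

3.84 mm


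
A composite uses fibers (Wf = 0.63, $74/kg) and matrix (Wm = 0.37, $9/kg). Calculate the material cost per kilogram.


Cost = cost_f*Wf + cost_m*Wm = 74*0.63 + 9*0.37 = $49.95/kg

$49.95/kg


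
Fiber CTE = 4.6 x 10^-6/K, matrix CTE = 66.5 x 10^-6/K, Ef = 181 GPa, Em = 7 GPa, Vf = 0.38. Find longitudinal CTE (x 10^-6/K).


E1 = Ef*Vf + Em*(1-Vf) = 73.12
alpha_1 = (alpha_f*Ef*Vf + alpha_m*Em*(1-Vf))/E1 = 8.27 x 10^-6/K

8.27 x 10^-6/K


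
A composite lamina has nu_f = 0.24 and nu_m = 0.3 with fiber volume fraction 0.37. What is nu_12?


nu_12 = nu_f*Vf + nu_m*(1-Vf) = 0.24*0.37 + 0.3*0.63 = 0.2778

0.2778


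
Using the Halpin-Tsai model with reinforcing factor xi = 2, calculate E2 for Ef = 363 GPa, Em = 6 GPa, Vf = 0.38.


eta = (Ef/Em - 1)/(Ef/Em + xi) = (60.5 - 1)/(60.5 + 2) = 0.952
E2 = Em*(1+xi*eta*Vf)/(1-eta*Vf) = 16.2 GPa

16.2 GPa


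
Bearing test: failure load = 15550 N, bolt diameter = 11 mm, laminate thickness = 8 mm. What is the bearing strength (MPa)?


sigma_br = F/(d*h) = 15550/(11*8) = 176.7 MPa

176.7 MPa


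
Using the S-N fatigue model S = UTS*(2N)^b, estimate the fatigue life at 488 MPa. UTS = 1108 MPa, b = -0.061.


N = 0.5 * (S/UTS)^(1/b) = 0.5 * (488/1108)^(1/-0.061) = 344351.3431 cycles

344351.3431 cycles


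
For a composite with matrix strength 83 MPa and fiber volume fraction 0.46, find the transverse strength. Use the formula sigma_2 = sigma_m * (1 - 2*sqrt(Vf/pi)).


factor = 1 - 2*sqrt(0.46/pi) = 0.2347
sigma_2 = 83 * 0.2347 = 19.48 MPa

19.48 MPa


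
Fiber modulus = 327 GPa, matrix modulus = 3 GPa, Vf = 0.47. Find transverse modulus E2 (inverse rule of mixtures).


1/E2 = Vf/Ef + (1-Vf)/Em = 0.47/327 + 0.53/3
E2 = 5.61 GPa

5.61 GPa


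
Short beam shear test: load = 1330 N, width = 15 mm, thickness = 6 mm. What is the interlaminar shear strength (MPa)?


ILSS = 3F/(4bh) = 3*1330/(4*15*6) = 11.08 MPa

11.08 MPa


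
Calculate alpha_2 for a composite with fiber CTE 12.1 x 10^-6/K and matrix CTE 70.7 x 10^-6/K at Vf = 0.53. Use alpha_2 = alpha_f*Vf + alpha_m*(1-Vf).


alpha_2 = alpha_f*Vf + alpha_m*(1-Vf) = 12.1*0.53 + 70.7*0.47 = 39.6 x 10^-6/K

39.6 x 10^-6/K


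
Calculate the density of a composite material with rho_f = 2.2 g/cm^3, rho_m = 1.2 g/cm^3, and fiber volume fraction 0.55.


rho_c = rho_f*Vf + rho_m*(1-Vf) = 2.2*0.55 + 1.2*0.45 = 1.75 g/cm^3

1.75 g/cm^3


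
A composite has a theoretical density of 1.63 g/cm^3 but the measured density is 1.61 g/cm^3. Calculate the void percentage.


Void% = (rho_theo - rho_actual)/rho_theo * 100 = (1.63 - 1.61)/1.63 * 100 = 1.23%

1.23%


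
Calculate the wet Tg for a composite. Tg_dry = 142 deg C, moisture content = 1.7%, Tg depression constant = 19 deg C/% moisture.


Tg_wet = Tg_dry - k*moisture = 142 - 19*1.7 = 109.7 deg C

109.7 deg C


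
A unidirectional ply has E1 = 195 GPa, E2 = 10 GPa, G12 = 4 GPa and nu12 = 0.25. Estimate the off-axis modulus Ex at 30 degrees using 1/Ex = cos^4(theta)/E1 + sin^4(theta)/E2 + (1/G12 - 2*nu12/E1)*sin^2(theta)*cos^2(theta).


cos^4(30) = 0.5625, sin^4(30) = 0.0625, sin^2(30)*cos^2(30) = 0.1875
1/G12 - 2*nu12/E1 = 1/4 - 2*0.25/195 = 0.247436 GPa^-1
1/Ex = 0.5625/195 + 0.0625/10 + 0.247436*0.1875 = 0.0555288 GPa^-1
Ex = 18.01 GPa

18.01 GPa


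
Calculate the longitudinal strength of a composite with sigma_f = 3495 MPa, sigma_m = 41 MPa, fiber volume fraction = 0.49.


sigma_1 = sigma_f*Vf + sigma_m*(1-Vf) = 3495*0.49 + 41*0.51 = 1733.5 MPa

1733.5 MPa


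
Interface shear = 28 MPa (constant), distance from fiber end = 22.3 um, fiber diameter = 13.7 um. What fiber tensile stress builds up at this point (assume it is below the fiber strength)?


Force balance: sigma_f * (pi*d^2/4) = tau * (pi*d) * x  ->  sigma_f = 4 * tau * x / d
sigma_f = 4 * 28 * 22.3 / 13.7 = 182.3 MPa

182.3 MPa


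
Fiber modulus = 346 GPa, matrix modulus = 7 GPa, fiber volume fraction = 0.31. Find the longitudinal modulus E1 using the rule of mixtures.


E1 = Ef*Vf + Em*(1-Vf) = 346*0.31 + 7*0.69 = 112.09 GPa

112.09 GPa


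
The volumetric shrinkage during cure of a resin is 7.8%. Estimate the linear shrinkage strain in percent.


Linear shrinkage ≈ vol_shrink/3 = 7.8/3 = 2.6%

2.6%


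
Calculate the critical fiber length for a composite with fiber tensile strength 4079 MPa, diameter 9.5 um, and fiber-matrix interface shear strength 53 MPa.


Lc = sigma_f * d / (2 * tau_i) = 4079 * 9.5 / (2 * 53) = 365.6 um

365.6 um


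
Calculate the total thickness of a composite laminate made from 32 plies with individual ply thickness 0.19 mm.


h = n * t_ply = 32 * 0.19 = 6.08 mm

6.08 mm


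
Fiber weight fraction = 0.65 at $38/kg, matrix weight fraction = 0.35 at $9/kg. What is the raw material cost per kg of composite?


Cost = cost_f*Wf + cost_m*Wm = 38*0.65 + 9*0.35 = $27.85/kg

$27.85/kg


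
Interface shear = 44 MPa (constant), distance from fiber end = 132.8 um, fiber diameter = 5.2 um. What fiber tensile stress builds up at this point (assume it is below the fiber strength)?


Force balance: sigma_f * (pi*d^2/4) = tau * (pi*d) * x  ->  sigma_f = 4 * tau * x / d
sigma_f = 4 * 44 * 132.8 / 5.2 = 4494.8 MPa

4494.8 MPa


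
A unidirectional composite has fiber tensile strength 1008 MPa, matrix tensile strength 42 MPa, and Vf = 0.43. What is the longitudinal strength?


sigma_1 = sigma_f*Vf + sigma_m*(1-Vf) = 1008*0.43 + 42*0.57 = 457.4 MPa

457.4 MPa


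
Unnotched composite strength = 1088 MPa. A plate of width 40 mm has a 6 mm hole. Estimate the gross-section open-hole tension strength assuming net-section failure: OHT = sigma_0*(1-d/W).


OHT = sigma_0*(1-d/W) = 1088*(1-6/40) = 924.8 MPa

924.8 MPa


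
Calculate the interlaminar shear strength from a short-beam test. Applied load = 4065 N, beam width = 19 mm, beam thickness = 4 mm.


ILSS = 3F/(4bh) = 3*4065/(4*19*4) = 40.12 MPa

40.12 MPa


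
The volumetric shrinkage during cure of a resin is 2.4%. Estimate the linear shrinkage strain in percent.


Linear shrinkage ≈ vol_shrink/3 = 2.4/3 = 0.8%

0.8%


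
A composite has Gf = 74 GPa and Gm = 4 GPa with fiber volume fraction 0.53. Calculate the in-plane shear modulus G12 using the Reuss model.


1/G12 = Vf/Gf + (1-Vf)/Gm = 0.53/74 + 0.47/4
G12 = 8.02 GPa

8.02 GPa


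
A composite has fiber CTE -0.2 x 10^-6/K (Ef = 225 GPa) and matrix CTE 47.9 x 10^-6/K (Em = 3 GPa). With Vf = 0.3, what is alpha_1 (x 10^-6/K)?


E1 = Ef*Vf + Em*(1-Vf) = 69.6
alpha_1 = (alpha_f*Ef*Vf + alpha_m*Em*(1-Vf))/E1 = 1.25 x 10^-6/K

1.25 x 10^-6/K


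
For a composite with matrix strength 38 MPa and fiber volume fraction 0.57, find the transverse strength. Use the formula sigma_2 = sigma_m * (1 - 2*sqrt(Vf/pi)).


factor = 1 - 2*sqrt(0.57/pi) = 0.1481
sigma_2 = 38 * 0.1481 = 5.63 MPa

5.63 MPa


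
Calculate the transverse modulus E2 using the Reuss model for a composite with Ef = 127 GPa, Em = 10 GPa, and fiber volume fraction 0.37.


1/E2 = Vf/Ef + (1-Vf)/Em = 0.37/127 + 0.63/10
E2 = 15.17 GPa

15.17 GPa


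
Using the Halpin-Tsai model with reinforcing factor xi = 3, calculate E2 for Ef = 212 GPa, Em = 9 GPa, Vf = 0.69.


eta = (Ef/Em - 1)/(Ef/Em + xi) = (23.5556 - 1)/(23.5556 + 3) = 0.8494
E2 = Em*(1+xi*eta*Vf)/(1-eta*Vf) = 59.97 GPa

59.97 GPa


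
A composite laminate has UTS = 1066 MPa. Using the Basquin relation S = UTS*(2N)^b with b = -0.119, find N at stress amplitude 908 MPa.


N = 0.5 * (S/UTS)^(1/b) = 0.5 * (908/1066)^(1/-0.119) = 1.9251 cycles

1.9251 cycles


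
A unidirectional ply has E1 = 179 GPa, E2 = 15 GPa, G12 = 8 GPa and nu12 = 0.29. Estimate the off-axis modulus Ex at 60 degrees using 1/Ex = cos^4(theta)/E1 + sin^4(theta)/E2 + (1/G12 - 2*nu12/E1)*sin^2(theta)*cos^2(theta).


cos^4(60) = 0.0625, sin^4(60) = 0.5625, sin^2(60)*cos^2(60) = 0.1875
1/G12 - 2*nu12/E1 = 1/8 - 2*0.29/179 = 0.12176 GPa^-1
1/Ex = 0.0625/179 + 0.5625/15 + 0.12176*0.1875 = 0.0606791 GPa^-1
Ex = 16.48 GPa

16.48 GPa


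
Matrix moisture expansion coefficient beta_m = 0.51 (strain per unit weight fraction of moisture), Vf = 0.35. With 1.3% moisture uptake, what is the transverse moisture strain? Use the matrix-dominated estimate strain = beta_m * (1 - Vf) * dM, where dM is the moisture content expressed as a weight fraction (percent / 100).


dM = 1.3/100 = 0.013
strain = beta_m * (1-Vf) * dM = 0.51 * 0.65 * 0.013 = 0.0043095

0.0043095


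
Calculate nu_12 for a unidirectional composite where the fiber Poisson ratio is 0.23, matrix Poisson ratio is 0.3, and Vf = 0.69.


nu_12 = nu_f*Vf + nu_m*(1-Vf) = 0.23*0.69 + 0.3*0.31 = 0.2517

0.2517


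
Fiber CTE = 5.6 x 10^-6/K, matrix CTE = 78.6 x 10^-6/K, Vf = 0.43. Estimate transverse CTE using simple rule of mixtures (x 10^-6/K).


alpha_2 = alpha_f*Vf + alpha_m*(1-Vf) = 5.6*0.43 + 78.6*0.57 = 47.2 x 10^-6/K

47.2 x 10^-6/K


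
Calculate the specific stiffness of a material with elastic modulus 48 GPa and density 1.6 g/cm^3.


Specific stiffness = E/rho = 48/1.6 = 30.0 GPa/(g/cm^3)

30.0 GPa/(g/cm^3)


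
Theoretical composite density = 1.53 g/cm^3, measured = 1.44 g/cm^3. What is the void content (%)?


Void% = (rho_theo - rho_actual)/rho_theo * 100 = (1.53 - 1.44)/1.53 * 100 = 5.88%

5.88%


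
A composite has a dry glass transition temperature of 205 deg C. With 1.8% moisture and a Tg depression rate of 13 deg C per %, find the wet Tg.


Tg_wet = Tg_dry - k*moisture = 205 - 13*1.8 = 181.6 deg C

181.6 deg C


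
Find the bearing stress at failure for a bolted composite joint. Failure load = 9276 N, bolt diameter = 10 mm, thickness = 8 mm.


sigma_br = F/(d*h) = 9276/(10*8) = 116.0 MPa

116.0 MPa


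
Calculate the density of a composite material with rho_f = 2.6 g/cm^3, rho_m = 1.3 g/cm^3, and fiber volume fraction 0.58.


rho_c = rho_f*Vf + rho_m*(1-Vf) = 2.6*0.58 + 1.3*0.42 = 2.054 g/cm^3

2.054 g/cm^3


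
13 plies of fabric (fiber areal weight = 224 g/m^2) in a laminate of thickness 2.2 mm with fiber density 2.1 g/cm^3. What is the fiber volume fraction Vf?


Vf = n * FAW / (rho_f * h * 1000) = 13 * 224 / (2.1 * 2.2 * 1000) = 0.6303

0.6303


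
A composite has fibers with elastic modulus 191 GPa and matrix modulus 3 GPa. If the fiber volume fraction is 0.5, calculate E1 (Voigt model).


E1 = Ef*Vf + Em*(1-Vf) = 191*0.5 + 3*0.5 = 97.0 GPa

97.0 GPa


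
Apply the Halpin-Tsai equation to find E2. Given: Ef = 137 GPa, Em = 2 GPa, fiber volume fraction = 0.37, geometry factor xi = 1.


eta = (Ef/Em - 1)/(Ef/Em + xi) = (68.5 - 1)/(68.5 + 1) = 0.9712
E2 = Em*(1+xi*eta*Vf)/(1-eta*Vf) = 4.24 GPa

4.24 GPa


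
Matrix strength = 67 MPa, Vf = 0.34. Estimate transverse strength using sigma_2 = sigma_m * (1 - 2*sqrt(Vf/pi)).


factor = 1 - 2*sqrt(0.34/pi) = 0.342
sigma_2 = 67 * 0.342 = 22.92 MPa

22.92 MPa


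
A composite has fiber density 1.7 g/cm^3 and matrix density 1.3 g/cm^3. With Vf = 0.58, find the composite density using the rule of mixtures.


rho_c = rho_f*Vf + rho_m*(1-Vf) = 1.7*0.58 + 1.3*0.42 = 1.532 g/cm^3

1.532 g/cm^3


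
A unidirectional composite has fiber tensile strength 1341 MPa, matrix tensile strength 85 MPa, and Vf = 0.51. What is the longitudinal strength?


sigma_1 = sigma_f*Vf + sigma_m*(1-Vf) = 1341*0.51 + 85*0.49 = 725.6 MPa

725.6 MPa


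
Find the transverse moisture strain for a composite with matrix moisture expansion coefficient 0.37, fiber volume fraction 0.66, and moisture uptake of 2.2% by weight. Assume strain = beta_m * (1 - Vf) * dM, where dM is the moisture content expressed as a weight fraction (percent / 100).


dM = 2.2/100 = 0.022
strain = beta_m * (1-Vf) * dM = 0.37 * 0.34 * 0.022 = 0.0027676

0.0027676


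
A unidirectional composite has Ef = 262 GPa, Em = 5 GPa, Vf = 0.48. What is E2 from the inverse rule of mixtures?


1/E2 = Vf/Ef + (1-Vf)/Em = 0.48/262 + 0.52/5
E2 = 9.45 GPa

9.45 GPa


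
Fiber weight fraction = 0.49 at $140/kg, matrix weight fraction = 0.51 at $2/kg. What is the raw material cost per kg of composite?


Cost = cost_f*Wf + cost_m*Wm = 140*0.49 + 2*0.51 = $69.62/kg

$69.62/kg


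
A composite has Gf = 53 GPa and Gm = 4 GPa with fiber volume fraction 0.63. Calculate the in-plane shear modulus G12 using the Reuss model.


1/G12 = Vf/Gf + (1-Vf)/Gm = 0.63/53 + 0.37/4
G12 = 9.58 GPa

9.58 GPa


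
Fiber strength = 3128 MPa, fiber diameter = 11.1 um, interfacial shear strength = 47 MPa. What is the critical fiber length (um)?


Lc = sigma_f * d / (2 * tau_i) = 3128 * 11.1 / (2 * 47) = 369.4 um

369.4 um


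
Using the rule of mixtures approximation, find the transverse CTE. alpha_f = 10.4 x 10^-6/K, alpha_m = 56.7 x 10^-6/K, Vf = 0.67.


alpha_2 = alpha_f*Vf + alpha_m*(1-Vf) = 10.4*0.67 + 56.7*0.33 = 25.7 x 10^-6/K

25.7 x 10^-6/K


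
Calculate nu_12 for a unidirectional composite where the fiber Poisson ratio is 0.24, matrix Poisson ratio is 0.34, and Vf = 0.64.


nu_12 = nu_f*Vf + nu_m*(1-Vf) = 0.24*0.64 + 0.34*0.36 = 0.276

0.276


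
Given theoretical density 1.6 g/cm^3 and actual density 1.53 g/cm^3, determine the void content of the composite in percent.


Void% = (rho_theo - rho_actual)/rho_theo * 100 = (1.6 - 1.53)/1.6 * 100 = 4.38%

4.38%


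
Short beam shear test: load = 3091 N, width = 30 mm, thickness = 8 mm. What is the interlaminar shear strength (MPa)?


ILSS = 3F/(4bh) = 3*3091/(4*30*8) = 9.66 MPa

9.66 MPa


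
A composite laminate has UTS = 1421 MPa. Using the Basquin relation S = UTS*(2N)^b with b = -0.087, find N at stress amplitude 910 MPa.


N = 0.5 * (S/UTS)^(1/b) = 0.5 * (910/1421)^(1/-0.087) = 83.8906 cycles

83.8906 cycles


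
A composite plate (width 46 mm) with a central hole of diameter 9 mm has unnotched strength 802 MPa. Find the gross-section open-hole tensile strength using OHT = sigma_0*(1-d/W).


OHT = sigma_0*(1-d/W) = 802*(1-9/46) = 645.1 MPa

645.1 MPa


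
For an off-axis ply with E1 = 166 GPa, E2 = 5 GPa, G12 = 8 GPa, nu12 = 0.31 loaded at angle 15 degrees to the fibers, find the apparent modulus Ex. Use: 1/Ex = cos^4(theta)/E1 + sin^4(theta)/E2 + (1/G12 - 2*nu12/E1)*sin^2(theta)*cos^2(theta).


cos^4(15) = 0.870513, sin^4(15) = 0.004487, sin^2(15)*cos^2(15) = 0.0625
1/G12 - 2*nu12/E1 = 1/8 - 2*0.31/166 = 0.121265 GPa^-1
1/Ex = 0.870513/166 + 0.004487/5 + 0.121265*0.0625 = 0.0137206 GPa^-1
Ex = 72.88 GPa

72.88 GPa


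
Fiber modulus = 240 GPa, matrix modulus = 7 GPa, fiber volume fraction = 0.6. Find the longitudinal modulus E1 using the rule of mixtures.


E1 = Ef*Vf + Em*(1-Vf) = 240*0.6 + 7*0.4 = 146.8 GPa

146.8 GPa


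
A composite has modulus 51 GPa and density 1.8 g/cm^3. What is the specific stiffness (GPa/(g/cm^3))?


Specific stiffness = E/rho = 51/1.8 = 28.3 GPa/(g/cm^3)

28.3 GPa/(g/cm^3)


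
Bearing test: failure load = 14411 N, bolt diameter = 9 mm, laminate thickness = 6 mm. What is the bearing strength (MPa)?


sigma_br = F/(d*h) = 14411/(9*6) = 266.9 MPa

266.9 MPa


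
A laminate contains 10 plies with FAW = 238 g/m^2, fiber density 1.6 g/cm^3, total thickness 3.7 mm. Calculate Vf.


Vf = n * FAW / (rho_f * h * 1000) = 10 * 238 / (1.6 * 3.7 * 1000) = 0.402

0.402


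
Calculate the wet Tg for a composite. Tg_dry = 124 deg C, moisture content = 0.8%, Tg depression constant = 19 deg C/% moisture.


Tg_wet = Tg_dry - k*moisture = 124 - 19*0.8 = 108.8 deg C

108.8 deg C


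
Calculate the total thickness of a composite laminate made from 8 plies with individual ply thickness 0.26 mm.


h = n * t_ply = 8 * 0.26 = 2.08 mm

2.08 mm


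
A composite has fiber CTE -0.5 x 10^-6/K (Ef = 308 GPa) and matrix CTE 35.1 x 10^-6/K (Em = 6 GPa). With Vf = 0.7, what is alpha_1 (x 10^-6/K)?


E1 = Ef*Vf + Em*(1-Vf) = 217.4
alpha_1 = (alpha_f*Ef*Vf + alpha_m*Em*(1-Vf))/E1 = -0.21 x 10^-6/K

-0.21 x 10^-6/K


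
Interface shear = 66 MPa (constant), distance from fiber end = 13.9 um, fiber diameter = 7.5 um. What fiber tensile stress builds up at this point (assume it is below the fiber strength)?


Force balance: sigma_f * (pi*d^2/4) = tau * (pi*d) * x  ->  sigma_f = 4 * tau * x / d
sigma_f = 4 * 66 * 13.9 / 7.5 = 489.3 MPa

489.3 MPa


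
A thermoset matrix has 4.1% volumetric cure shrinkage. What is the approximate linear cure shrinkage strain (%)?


Linear shrinkage ≈ vol_shrink/3 = 4.1/3 = 1.367%

1.367%


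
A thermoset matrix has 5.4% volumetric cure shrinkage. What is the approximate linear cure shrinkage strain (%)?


Linear shrinkage ≈ vol_shrink/3 = 5.4/3 = 1.8%

1.8%


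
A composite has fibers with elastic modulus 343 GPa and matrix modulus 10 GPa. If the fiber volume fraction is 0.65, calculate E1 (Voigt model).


E1 = Ef*Vf + Em*(1-Vf) = 343*0.65 + 10*0.35 = 226.45 GPa

226.45 GPa


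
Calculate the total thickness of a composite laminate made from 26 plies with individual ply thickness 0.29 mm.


h = n * t_ply = 26 * 0.29 = 7.54 mm

7.54 mm


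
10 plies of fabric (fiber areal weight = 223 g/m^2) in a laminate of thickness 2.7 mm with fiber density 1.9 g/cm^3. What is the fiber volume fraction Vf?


Vf = n * FAW / (rho_f * h * 1000) = 10 * 223 / (1.9 * 2.7 * 1000) = 0.4347

0.4347


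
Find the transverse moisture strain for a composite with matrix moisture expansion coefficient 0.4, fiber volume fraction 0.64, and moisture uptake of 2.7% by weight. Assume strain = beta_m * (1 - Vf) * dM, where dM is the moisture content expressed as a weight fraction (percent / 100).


dM = 2.7/100 = 0.027
strain = beta_m * (1-Vf) * dM = 0.4 * 0.36 * 0.027 = 0.003888

0.003888


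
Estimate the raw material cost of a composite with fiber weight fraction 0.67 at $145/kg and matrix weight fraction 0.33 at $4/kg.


Cost = cost_f*Wf + cost_m*Wm = 145*0.67 + 4*0.33 = $98.47/kg

$98.47/kg


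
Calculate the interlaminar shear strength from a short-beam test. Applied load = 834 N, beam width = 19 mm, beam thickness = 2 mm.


ILSS = 3F/(4bh) = 3*834/(4*19*2) = 16.46 MPa

16.46 MPa


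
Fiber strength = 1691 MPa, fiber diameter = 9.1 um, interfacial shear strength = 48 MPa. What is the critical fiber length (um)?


Lc = sigma_f * d / (2 * tau_i) = 1691 * 9.1 / (2 * 48) = 160.3 um

160.3 um


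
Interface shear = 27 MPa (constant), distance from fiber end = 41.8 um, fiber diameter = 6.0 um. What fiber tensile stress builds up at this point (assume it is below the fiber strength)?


Force balance: sigma_f * (pi*d^2/4) = tau * (pi*d) * x  ->  sigma_f = 4 * tau * x / d
sigma_f = 4 * 27 * 41.8 / 6.0 = 752.4 MPa

752.4 MPa


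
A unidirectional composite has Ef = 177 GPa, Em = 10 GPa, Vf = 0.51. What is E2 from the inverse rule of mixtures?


1/E2 = Vf/Ef + (1-Vf)/Em = 0.51/177 + 0.49/10
E2 = 19.27 GPa

19.27 GPa


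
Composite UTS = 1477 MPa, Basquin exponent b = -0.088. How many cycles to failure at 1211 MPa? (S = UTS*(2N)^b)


N = 0.5 * (S/UTS)^(1/b) = 0.5 * (1211/1477)^(1/-0.088) = 4.7745 cycles

4.7745 cycles


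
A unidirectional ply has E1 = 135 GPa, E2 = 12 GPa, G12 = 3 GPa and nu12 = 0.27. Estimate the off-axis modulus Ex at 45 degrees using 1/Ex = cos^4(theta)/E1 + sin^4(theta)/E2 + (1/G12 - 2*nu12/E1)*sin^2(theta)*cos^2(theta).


cos^4(45) = 0.25, sin^4(45) = 0.25, sin^2(45)*cos^2(45) = 0.25
1/G12 - 2*nu12/E1 = 1/3 - 2*0.27/135 = 0.329333 GPa^-1
1/Ex = 0.25/135 + 0.25/12 + 0.329333*0.25 = 0.1050185 GPa^-1
Ex = 9.52 GPa

9.52 GPa


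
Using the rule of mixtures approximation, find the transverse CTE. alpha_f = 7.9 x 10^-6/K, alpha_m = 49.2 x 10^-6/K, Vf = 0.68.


alpha_2 = alpha_f*Vf + alpha_m*(1-Vf) = 7.9*0.68 + 49.2*0.32 = 21.1 x 10^-6/K

21.1 x 10^-6/K


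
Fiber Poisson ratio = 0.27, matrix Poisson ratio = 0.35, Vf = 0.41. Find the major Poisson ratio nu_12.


nu_12 = nu_f*Vf + nu_m*(1-Vf) = 0.27*0.41 + 0.35*0.59 = 0.3172

0.3172


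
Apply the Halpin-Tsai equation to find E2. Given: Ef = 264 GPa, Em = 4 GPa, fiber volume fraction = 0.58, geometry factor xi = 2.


eta = (Ef/Em - 1)/(Ef/Em + xi) = (66.0 - 1)/(66.0 + 2) = 0.9559
E2 = Em*(1+xi*eta*Vf)/(1-eta*Vf) = 18.93 GPa

18.93 GPa


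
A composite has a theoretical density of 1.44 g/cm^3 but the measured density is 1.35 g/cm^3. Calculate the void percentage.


Void% = (rho_theo - rho_actual)/rho_theo * 100 = (1.44 - 1.35)/1.44 * 100 = 6.25%

6.25%


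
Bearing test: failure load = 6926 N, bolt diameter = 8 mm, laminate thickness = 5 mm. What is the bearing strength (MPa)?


sigma_br = F/(d*h) = 6926/(8*5) = 173.2 MPa

173.2 MPa


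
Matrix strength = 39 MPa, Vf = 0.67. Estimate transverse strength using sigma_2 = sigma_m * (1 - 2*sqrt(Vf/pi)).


factor = 1 - 2*sqrt(0.67/pi) = 0.0764
sigma_2 = 39 * 0.0764 = 2.98 MPa

2.98 MPa


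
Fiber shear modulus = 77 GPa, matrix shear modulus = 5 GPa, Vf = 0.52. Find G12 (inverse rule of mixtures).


1/G12 = Vf/Gf + (1-Vf)/Gm = 0.52/77 + 0.48/5
G12 = 9.73 GPa

9.73 GPa


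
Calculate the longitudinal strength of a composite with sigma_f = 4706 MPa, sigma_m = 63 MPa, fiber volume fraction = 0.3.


sigma_1 = sigma_f*Vf + sigma_m*(1-Vf) = 4706*0.3 + 63*0.7 = 1455.9 MPa

1455.9 MPa


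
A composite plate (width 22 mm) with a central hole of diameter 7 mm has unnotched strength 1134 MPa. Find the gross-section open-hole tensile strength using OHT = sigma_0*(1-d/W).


OHT = sigma_0*(1-d/W) = 1134*(1-7/22) = 773.2 MPa

773.2 MPa


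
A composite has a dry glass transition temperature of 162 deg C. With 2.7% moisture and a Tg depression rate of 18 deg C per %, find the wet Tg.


Tg_wet = Tg_dry - k*moisture = 162 - 18*2.7 = 113.4 deg C

113.4 deg C


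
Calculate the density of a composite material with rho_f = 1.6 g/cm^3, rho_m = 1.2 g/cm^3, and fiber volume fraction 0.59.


rho_c = rho_f*Vf + rho_m*(1-Vf) = 1.6*0.59 + 1.2*0.41 = 1.436 g/cm^3

1.436 g/cm^3


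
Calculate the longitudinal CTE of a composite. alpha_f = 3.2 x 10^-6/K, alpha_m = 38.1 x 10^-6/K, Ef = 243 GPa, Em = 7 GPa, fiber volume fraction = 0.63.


E1 = Ef*Vf + Em*(1-Vf) = 155.68
alpha_1 = (alpha_f*Ef*Vf + alpha_m*Em*(1-Vf))/E1 = 3.78 x 10^-6/K

3.78 x 10^-6/K


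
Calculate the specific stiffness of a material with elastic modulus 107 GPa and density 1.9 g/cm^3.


Specific stiffness = E/rho = 107/1.9 = 56.3 GPa/(g/cm^3)

56.3 GPa/(g/cm^3)


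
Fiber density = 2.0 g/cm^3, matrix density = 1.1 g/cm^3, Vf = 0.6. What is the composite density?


rho_c = rho_f*Vf + rho_m*(1-Vf) = 2.0*0.6 + 1.1*0.4 = 1.64 g/cm^3

1.64 g/cm^3


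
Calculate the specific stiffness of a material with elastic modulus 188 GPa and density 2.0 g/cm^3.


Specific stiffness = E/rho = 188/2.0 = 94.0 GPa/(g/cm^3)

94.0 GPa/(g/cm^3)


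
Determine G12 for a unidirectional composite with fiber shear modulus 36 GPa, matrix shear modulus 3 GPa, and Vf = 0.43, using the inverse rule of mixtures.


1/G12 = Vf/Gf + (1-Vf)/Gm = 0.43/36 + 0.57/3
G12 = 4.95 GPa

4.95 GPa


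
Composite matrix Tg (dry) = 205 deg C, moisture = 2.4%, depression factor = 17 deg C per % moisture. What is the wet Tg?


Tg_wet = Tg_dry - k*moisture = 205 - 17*2.4 = 164.2 deg C

164.2 deg C


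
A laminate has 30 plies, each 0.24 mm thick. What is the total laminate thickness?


h = n * t_ply = 30 * 0.24 = 7.2 mm

7.2 mm


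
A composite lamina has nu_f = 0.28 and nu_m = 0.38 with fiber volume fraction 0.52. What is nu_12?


nu_12 = nu_f*Vf + nu_m*(1-Vf) = 0.28*0.52 + 0.38*0.48 = 0.328

0.328


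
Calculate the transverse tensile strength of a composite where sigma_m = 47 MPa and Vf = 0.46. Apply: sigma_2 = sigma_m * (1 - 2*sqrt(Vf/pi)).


factor = 1 - 2*sqrt(0.46/pi) = 0.2347
sigma_2 = 47 * 0.2347 = 11.03 MPa

11.03 MPa


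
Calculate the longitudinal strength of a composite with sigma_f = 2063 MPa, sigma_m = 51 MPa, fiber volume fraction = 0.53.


sigma_1 = sigma_f*Vf + sigma_m*(1-Vf) = 2063*0.53 + 51*0.47 = 1117.4 MPa

1117.4 MPa


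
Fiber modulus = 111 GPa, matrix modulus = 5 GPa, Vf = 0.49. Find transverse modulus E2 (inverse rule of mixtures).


1/E2 = Vf/Ef + (1-Vf)/Em = 0.49/111 + 0.51/5
E2 = 9.4 GPa

9.4 GPa


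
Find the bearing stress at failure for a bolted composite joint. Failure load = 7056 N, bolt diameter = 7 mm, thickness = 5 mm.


sigma_br = F/(d*h) = 7056/(7*5) = 201.6 MPa

201.6 MPa


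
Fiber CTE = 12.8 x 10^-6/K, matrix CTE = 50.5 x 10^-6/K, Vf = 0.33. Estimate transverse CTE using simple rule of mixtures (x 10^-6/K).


alpha_2 = alpha_f*Vf + alpha_m*(1-Vf) = 12.8*0.33 + 50.5*0.67 = 38.1 x 10^-6/K

38.1 x 10^-6/K


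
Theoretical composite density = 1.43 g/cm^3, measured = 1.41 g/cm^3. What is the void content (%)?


Void% = (rho_theo - rho_actual)/rho_theo * 100 = (1.43 - 1.41)/1.43 * 100 = 1.4%

1.4%


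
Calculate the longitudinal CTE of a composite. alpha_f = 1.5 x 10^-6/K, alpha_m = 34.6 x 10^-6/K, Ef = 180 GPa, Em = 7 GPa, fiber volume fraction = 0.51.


E1 = Ef*Vf + Em*(1-Vf) = 95.23
alpha_1 = (alpha_f*Ef*Vf + alpha_m*Em*(1-Vf))/E1 = 2.69 x 10^-6/K

2.69 x 10^-6/K


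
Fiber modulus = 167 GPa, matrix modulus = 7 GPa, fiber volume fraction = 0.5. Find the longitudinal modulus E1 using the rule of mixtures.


E1 = Ef*Vf + Em*(1-Vf) = 167*0.5 + 7*0.5 = 87.0 GPa

87.0 GPa


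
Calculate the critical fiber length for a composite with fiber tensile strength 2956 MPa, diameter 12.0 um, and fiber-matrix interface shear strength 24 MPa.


Lc = sigma_f * d / (2 * tau_i) = 2956 * 12.0 / (2 * 24) = 739.0 um

739.0 um


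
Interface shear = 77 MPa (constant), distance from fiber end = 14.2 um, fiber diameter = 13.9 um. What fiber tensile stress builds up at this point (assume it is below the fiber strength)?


Force balance: sigma_f * (pi*d^2/4) = tau * (pi*d) * x  ->  sigma_f = 4 * tau * x / d
sigma_f = 4 * 77 * 14.2 / 13.9 = 314.6 MPa

314.6 MPa


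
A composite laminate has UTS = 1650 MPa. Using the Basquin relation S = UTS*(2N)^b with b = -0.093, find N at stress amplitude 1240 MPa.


N = 0.5 * (S/UTS)^(1/b) = 0.5 * (1240/1650)^(1/-0.093) = 10.7888 cycles

10.7888 cycles


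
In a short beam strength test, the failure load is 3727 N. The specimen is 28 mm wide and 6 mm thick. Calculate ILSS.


ILSS = 3F/(4bh) = 3*3727/(4*28*6) = 16.64 MPa

16.64 MPa


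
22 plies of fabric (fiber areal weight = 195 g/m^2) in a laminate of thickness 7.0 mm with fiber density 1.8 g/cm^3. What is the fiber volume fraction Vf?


Vf = n * FAW / (rho_f * h * 1000) = 22 * 195 / (1.8 * 7.0 * 1000) = 0.3405

0.3405


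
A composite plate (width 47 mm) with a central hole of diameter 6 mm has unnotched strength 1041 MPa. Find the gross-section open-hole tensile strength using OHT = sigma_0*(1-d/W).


OHT = sigma_0*(1-d/W) = 1041*(1-6/47) = 908.1 MPa

908.1 MPa


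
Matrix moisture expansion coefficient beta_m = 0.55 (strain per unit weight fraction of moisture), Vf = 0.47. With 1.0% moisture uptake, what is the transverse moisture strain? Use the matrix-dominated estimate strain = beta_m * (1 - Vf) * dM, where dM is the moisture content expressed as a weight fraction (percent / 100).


dM = 1.0/100 = 0.01
strain = beta_m * (1-Vf) * dM = 0.55 * 0.53 * 0.01 = 0.002915

0.002915


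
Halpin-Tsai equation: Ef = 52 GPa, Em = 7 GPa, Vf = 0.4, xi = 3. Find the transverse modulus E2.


eta = (Ef/Em - 1)/(Ef/Em + xi) = (7.4286 - 1)/(7.4286 + 3) = 0.6164
E2 = Em*(1+xi*eta*Vf)/(1-eta*Vf) = 16.16 GPa

16.16 GPa


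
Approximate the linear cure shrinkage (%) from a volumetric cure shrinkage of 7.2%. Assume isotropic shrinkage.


Linear shrinkage ≈ vol_shrink/3 = 7.2/3 = 2.4%

2.4%


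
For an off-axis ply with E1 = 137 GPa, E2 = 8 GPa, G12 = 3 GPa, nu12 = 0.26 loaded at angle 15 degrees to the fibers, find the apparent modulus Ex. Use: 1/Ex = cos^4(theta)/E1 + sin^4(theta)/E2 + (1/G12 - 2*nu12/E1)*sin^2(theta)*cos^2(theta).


cos^4(15) = 0.870513, sin^4(15) = 0.004487, sin^2(15)*cos^2(15) = 0.0625
1/G12 - 2*nu12/E1 = 1/3 - 2*0.26/137 = 0.329538 GPa^-1
1/Ex = 0.870513/137 + 0.004487/8 + 0.329538*0.0625 = 0.0275111 GPa^-1
Ex = 36.35 GPa

36.35 GPa


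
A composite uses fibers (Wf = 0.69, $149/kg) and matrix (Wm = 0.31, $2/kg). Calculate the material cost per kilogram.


Cost = cost_f*Wf + cost_m*Wm = 149*0.69 + 2*0.31 = $103.43/kg

$103.43/kg
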